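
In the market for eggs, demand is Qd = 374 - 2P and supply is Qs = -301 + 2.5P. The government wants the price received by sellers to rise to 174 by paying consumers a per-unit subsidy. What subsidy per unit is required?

At a seller price of 174, quantity supplied is -301 + 2.5·174 = 134.
Buyers absorb 134 only when they pay Pb with 374 − 2·Pb = 134, i.e. Pb = 120.
s = Ps − Pb = 174 − 120 = 54.

Required subsidy s = 54 per unit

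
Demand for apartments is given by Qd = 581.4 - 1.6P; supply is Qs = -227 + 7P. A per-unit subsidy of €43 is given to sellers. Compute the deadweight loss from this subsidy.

Deadweight loss = €1204

Pre-subsidy: 581.4 - 1.6P = -227 + 7P gives P* = 94, Q* = 431.
With the subsidy, sellers receive Ps = Pb + 43 for each unit, where Pb is the price buyers pay.
Supply in terms of Pb becomes Qs = -227 + 7(Pb + 43) = 74 + 7Pb. Setting this equal to demand: 581.4 - 1.6Pb = 74 + 7Pb, so Pb = 59.
Sellers receive Ps = 59 + 43 = 102; Q' = 581.4 − 1.6·59 = 487.
The subsidy expands output by 487 − 431 = 56 past the efficient level; on those units the gap between marginal cost and willingness to pay runs from 0 up to 43.
DWL = ½ × 43 × 56 = 1204.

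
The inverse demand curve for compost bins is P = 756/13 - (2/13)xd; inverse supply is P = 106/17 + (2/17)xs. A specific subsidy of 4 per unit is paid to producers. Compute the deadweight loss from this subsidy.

Pre-subsidy: 756/13 - (2/13)x = 106/17 + (2/17)x gives x* = 5737/30 and P* = 431/15.
With the subsidy, sellers receive Ps = Pb + 4 for each unit, where Pb is the price buyers pay.
On the curves, Pb = 756/13 - (2/13)x and Ps = 106/17 + (2/17)x; the wedge Ps − Pb = 4 gives 106/17 + (2/17)x − (756/13 - (2/13)x) = 4, so x' = 6179/30.
Then Pb = 756/13 − (2/13)·(6179/30) = 397/15 and Ps = 106/17 + (2/17)·(6179/30) = 457/15.
The subsidy expands output by 6179/30 − 5737/30 = 221/15 past the efficient level; on those units the gap between marginal cost and willingness to pay runs from 0 up to 4.
DWL = ½ × 4 × 221/15 = 442/15.

Deadweight loss = 442/15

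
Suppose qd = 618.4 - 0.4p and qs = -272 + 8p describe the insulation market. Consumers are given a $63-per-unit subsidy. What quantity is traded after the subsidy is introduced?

q' = 600

Pre-subsidy: 618.4 - 0.4p = -272 + 8p gives p* = 106, q* = 576.
With the rebate, buyers effectively pay pb = ps − 63, where ps is the price sellers receive.
Demand in terms of ps becomes qd = 618.4 − 0.4(ps − 63) = 643.6 - 0.4ps. Setting this equal to supply: 643.6 - 0.4ps = -272 + 8ps, so ps = 109.
Buyers pay pb = 109 − 63 = 46; q' = -272 + 8·109 = 600.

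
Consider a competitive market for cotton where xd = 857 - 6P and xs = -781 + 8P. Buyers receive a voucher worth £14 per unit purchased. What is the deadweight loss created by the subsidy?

Pre-subsidy: 857 - 6P = -781 + 8P gives P* = 117, x* = 155.
With the rebate, buyers effectively pay Pb = Ps − 14, where Ps is the price sellers receive.
Demand in terms of Ps becomes xd = 857 − 6(Ps − 14) = 941 - 6Ps. Setting this equal to supply: 941 - 6Ps = -781 + 8Ps, so Ps = 123.
Buyers pay Pb = 123 − 14 = 109; x' = -781 + 8·123 = 203.
The subsidy expands output by 203 − 155 = 48 past the efficient level; on those units the gap between marginal cost and willingness to pay runs from 0 up to 14.
DWL = ½ × 14 × 48 = 336.

Deadweight loss = £336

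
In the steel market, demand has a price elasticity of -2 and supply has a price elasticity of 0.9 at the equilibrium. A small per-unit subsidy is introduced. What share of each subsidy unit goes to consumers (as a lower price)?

Consumer share = 9/29

For a small subsidy around the equilibrium, the benefit split depends on the relative slopes, which at a point are proportional to the elasticities.
Buyer share = εs/(εs + |εd|) = 0.9/(0.9 + 2) = 9/29; seller share = |εd|/(εs + |εd|) = 20/29.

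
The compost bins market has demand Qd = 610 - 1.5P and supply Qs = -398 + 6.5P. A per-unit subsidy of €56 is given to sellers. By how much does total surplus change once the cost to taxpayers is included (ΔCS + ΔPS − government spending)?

Net change in total surplus = -€1911

Pre-subsidy: 610 - 1.5P = -398 + 6.5P gives P* = 126, Q* = 421.
With the subsidy, sellers receive Ps = Pb + 56 for each unit, where Pb is the price buyers pay.
Supply in terms of Pb becomes Qs = -398 + 6.5(Pb + 56) = -34 + 6.5Pb. Setting this equal to demand: 610 - 1.5Pb = -34 + 6.5Pb, so Pb = 80.5.
Sellers receive Ps = 80.5 + 56 = 136.5; Q' = 610 − 1.5·80.5 = 489.25.
ΔCS = ½(421 + 489.25)(126 − 80.5) = 20708.1875; ΔPS = ½(421 + 489.25)(136.5 − 126) = 4778.8125.
Government spending = 56 × 489.25 = 27398.
Net change = 20708.1875 + 4778.8125 − 27398 = -1911. The loss equals the DWL triangle ½·56·68.25.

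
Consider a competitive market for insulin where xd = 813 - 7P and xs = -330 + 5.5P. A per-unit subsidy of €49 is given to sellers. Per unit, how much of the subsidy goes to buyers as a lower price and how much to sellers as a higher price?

Buyers gain €21.56 per unit; sellers gain €27.44 per unit

Pre-subsidy: 813 - 7P = -330 + 5.5P gives P* = 91.44, x* = 172.92.
With the subsidy, sellers receive Ps = Pb + 49 for each unit, where Pb is the price buyers pay.
Supply in terms of Pb becomes xs = -330 + 5.5(Pb + 49) = -60.5 + 5.5Pb. Setting this equal to demand: 813 - 7Pb = -60.5 + 5.5Pb, so Pb = 69.88.
Sellers receive Ps = 69.88 + 49 = 118.88; x' = 813 − 7·69.88 = 323.84.
Buyers' price falls by P* − Pb = 91.44 − 69.88 = 21.56; sellers' price rises by Ps − P* = 118.88 − 91.44 = 27.44.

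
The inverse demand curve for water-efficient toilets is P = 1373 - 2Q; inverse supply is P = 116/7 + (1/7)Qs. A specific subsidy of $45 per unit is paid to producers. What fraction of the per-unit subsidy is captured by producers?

Producer share = 1/15

Pre-subsidy: 1373 - 2Q = 116/7 + (1/7)Q gives Q* = 633 and P* = 107.
With the subsidy, sellers receive Ps = Pb + 45 for each unit, where Pb is the price buyers pay.
On the curves, Pb = 1373 - 2Q and Ps = 116/7 + (1/7)Q; the wedge Ps − Pb = 45 gives 116/7 + (1/7)Q − (1373 - 2Q) = 45, so Q' = 654.
Then Pb = 1373 − 2·654 = 65 and Ps = 116/7 + (1/7)·654 = 110.
Buyers' price falls by P* − Pb = 107 − 65 = 42; sellers' price rises by Ps − P* = 110 − 107 = 3.
So producers capture 3/45 = 1/15 of each unit of subsidy.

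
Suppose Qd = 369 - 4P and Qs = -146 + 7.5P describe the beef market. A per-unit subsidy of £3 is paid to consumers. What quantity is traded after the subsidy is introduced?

Q' = 4547/23

Pre-subsidy: 369 - 4P = -146 + 7.5P gives P* = 1030/23, Q* = 4367/23.
With the rebate, buyers effectively pay Pb = Ps − 3, where Ps is the price sellers receive.
Demand in terms of Ps becomes Qd = 369 − 4(Ps − 3) = 381 - 4Ps. Setting this equal to supply: 381 - 4Ps = -146 + 7.5Ps, so Ps = 1054/23.
Buyers pay Pb = 1054/23 − 3 = 985/23; Q' = -146 + 7.5·(1054/23) = 4547/23.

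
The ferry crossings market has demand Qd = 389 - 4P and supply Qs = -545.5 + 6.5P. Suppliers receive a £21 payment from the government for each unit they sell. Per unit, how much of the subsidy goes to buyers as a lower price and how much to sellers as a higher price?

Buyers gain £13 per unit; sellers gain £8 per unit

Pre-subsidy: 389 - 4P = -545.5 + 6.5P gives P* = 89, Q* = 33.
With the subsidy, sellers receive Ps = Pb + 21 for each unit, where Pb is the price buyers pay.
Supply in terms of Pb becomes Qs = -545.5 + 6.5(Pb + 21) = -409 + 6.5Pb. Setting this equal to demand: 389 - 4Pb = -409 + 6.5Pb, so Pb = 76.
Sellers receive Ps = 76 + 21 = 97; Q' = 389 − 4·76 = 85.
Buyers' price falls by P* − Pb = 89 − 76 = 13; sellers' price rises by Ps − P* = 97 − 89 = 8.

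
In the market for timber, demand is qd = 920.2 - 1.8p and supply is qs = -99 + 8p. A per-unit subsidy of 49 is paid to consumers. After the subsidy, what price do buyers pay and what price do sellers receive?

Buyers pay 64; sellers receive 113

Pre-subsidy: 920.2 - 1.8p = -99 + 8p gives p* = 104, q* = 733.
With the rebate, buyers effectively pay pb = ps − 49, where ps is the price sellers receive.
Demand in terms of ps becomes qd = 920.2 − 1.8(ps − 49) = 1008.4 - 1.8ps. Setting this equal to supply: 1008.4 - 1.8ps = -99 + 8ps, so ps = 113.
Buyers pay pb = 113 − 49 = 64; q' = -99 + 8·113 = 805.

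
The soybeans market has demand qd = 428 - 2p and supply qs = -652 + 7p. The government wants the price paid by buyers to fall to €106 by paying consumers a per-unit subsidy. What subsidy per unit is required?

At a buyer price of 106, quantity demanded is 428 − 2·106 = 216.
Sellers supply 216 only when they receive ps with -652 + 7·ps = 216, i.e. ps = 124.
s = ps − pb = 124 − 106 = 18.

Required subsidy s = €18 per unit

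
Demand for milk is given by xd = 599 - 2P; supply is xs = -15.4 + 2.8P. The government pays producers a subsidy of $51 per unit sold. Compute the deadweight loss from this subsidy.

Pre-subsidy: 599 - 2P = -15.4 + 2.8P gives P* = 128, x* = 343.
With the subsidy, sellers receive Ps = Pb + 51 for each unit, where Pb is the price buyers pay.
Supply in terms of Pb becomes xs = -15.4 + 2.8(Pb + 51) = 127.4 + 2.8Pb. Setting this equal to demand: 599 - 2Pb = 127.4 + 2.8Pb, so Pb = 98.25.
Sellers receive Ps = 98.25 + 51 = 149.25; x' = 599 − 2·98.25 = 402.5.
The subsidy expands output by 402.5 − 343 = 59.5 past the efficient level; on those units the gap between marginal cost and willingness to pay runs from 0 up to 51.
DWL = ½ × 51 × 59.5 = 1517.25.

Deadweight loss = $1517.25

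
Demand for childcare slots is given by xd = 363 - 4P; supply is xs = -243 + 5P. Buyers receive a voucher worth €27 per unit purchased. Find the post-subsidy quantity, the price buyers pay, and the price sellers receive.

Pre-subsidy: 363 - 4P = -243 + 5P gives P* = 202/3, x* = 281/3.
With the rebate, buyers effectively pay Pb = Ps − 27, where Ps is the price sellers receive.
Demand in terms of Ps becomes xd = 363 − 4(Ps − 27) = 471 - 4Ps. Setting this equal to supply: 471 - 4Ps = -243 + 5Ps, so Ps = 238/3.
Buyers pay Pb = 238/3 − 27 = 157/3; x' = -243 + 5·(238/3) = 461/3.

x' = 461/3; buyers pay 157/3; sellers receive 238/3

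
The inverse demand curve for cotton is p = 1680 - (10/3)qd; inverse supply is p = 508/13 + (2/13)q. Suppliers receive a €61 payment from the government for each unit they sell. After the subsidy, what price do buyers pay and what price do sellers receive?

Pre-subsidy: 1680 - (10/3)q = 508/13 + (2/13)q gives q* = 15999/34 and p* = 1895/17.
With the subsidy, sellers receive ps = pb + 61 for each unit, where pb is the price buyers pay.
On the curves, pb = 1680 - (10/3)q and ps = 508/13 + (2/13)q; the wedge ps − pb = 61 gives 508/13 + (2/13)q − (1680 - (10/3)q) = 61, so q' = 66375/136.
Then pb = 1680 − (10/3)·(66375/136) = 3615/68 and ps = 508/13 + (2/13)·(66375/136) = 7763/68.

Buyers pay 3615/68; sellers receive 7763/68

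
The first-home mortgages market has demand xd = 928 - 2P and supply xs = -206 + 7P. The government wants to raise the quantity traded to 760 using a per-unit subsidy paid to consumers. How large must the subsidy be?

At x = 760, invert demand for the buyer price: Pb = (928 − 760)/2 = 84; invert supply for the seller price: Ps = (760 − (-206))/7 = 138.
The subsidy must fill the gap: s = Ps − Pb = 138 − 84 = 54.

Required subsidy s = 54 per unit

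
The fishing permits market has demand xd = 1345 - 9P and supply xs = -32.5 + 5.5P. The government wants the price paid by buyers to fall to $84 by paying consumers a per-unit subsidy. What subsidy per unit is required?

At a buyer price of 84, quantity demanded is 1345 − 9·84 = 589.
Sellers supply 589 only when they receive Ps with -32.5 + 5.5·Ps = 589, i.e. Ps = 113.
s = Ps − Pb = 113 − 84 = 29.

Required subsidy s = $29 per unit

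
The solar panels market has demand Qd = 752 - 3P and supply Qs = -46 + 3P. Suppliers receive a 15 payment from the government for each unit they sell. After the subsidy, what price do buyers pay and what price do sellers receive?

Buyers pay 125.5; sellers receive 140.5

Pre-subsidy: 752 - 3P = -46 + 3P gives P* = 133, Q* = 353.
With the subsidy, sellers receive Ps = Pb + 15 for each unit, where Pb is the price buyers pay.
Supply in terms of Pb becomes Qs = -46 + 3(Pb + 15) = -1 + 3Pb. Setting this equal to demand: 752 - 3Pb = -1 + 3Pb, so Pb = 125.5.
Sellers receive Ps = 125.5 + 15 = 140.5; Q' = 752 − 3·125.5 = 375.5.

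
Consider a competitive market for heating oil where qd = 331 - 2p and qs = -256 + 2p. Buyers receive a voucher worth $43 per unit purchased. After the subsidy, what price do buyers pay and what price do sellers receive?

Pre-subsidy: 331 - 2p = -256 + 2p gives p* = 146.75, q* = 37.5.
With the rebate, buyers effectively pay pb = ps − 43, where ps is the price sellers receive.
Demand in terms of ps becomes qd = 331 − 2(ps − 43) = 417 - 2ps. Setting this equal to supply: 417 - 2ps = -256 + 2ps, so ps = 168.25.
Buyers pay pb = 168.25 − 43 = 125.25; q' = -256 + 2·168.25 = 80.5.

Buyers pay $125.25; sellers receive $168.25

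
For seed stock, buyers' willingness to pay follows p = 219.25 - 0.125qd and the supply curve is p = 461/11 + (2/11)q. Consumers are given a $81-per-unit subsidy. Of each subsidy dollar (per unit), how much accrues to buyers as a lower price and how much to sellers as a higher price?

Pre-subsidy: 219.25 - 0.125q = 461/11 + (2/11)q gives q* = 578 and p* = 147.
With the rebate, buyers effectively pay pb = ps − 81, where ps is the price sellers receive.
On the curves, pb = 219.25 - 0.125q and ps = 461/11 + (2/11)q; the wedge ps − pb = 81 gives 461/11 + (2/11)q − (219.25 - 0.125q) = 81, so q' = 842.
Then pb = 219.25 − 0.125·842 = 114 and ps = 461/11 + (2/11)·842 = 195.
Buyers' price falls by p* − pb = 147 − 114 = 33; sellers' price rises by ps − p* = 195 − 147 = 48.

Buyers gain $33 per unit; sellers gain $48 per unit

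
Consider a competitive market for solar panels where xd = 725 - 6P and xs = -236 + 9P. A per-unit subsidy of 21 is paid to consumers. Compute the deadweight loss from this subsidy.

Pre-subsidy: 725 - 6P = -236 + 9P gives P* = 961/15, x* = 340.6.
With the rebate, buyers effectively pay Pb = Ps − 21, where Ps is the price sellers receive.
Demand in terms of Ps becomes xd = 725 − 6(Ps − 21) = 851 - 6Ps. Setting this equal to supply: 851 - 6Ps = -236 + 9Ps, so Ps = 1087/15.
Buyers pay Pb = 1087/15 − 21 = 772/15; x' = -236 + 9·(1087/15) = 416.2.
The subsidy expands output by 416.2 − 340.6 = 75.6 past the efficient level; on those units the gap between marginal cost and willingness to pay runs from 0 up to 21.
DWL = ½ × 21 × 75.6 = 793.8.

Deadweight loss = 793.8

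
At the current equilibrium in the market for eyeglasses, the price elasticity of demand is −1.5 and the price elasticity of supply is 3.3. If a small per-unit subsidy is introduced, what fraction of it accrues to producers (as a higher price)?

Producer share = 0.3125

For a small subsidy around the equilibrium, the benefit split depends on the relative slopes, which at a point are proportional to the elasticities.
Buyer share = εs/(εs + |εd|) = 3.3/(3.3 + 1.5) = 0.6875; seller share = |εd|/(εs + |εd|) = 0.3125.
So producers capture 0.3125 of the subsidy.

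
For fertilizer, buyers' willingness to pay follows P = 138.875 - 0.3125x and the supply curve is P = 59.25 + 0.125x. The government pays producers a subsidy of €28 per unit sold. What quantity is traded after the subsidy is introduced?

Pre-subsidy: 138.875 - 0.3125x = 59.25 + 0.125x gives x* = 182 and P* = 82.
With the subsidy, sellers receive Ps = Pb + 28 for each unit, where Pb is the price buyers pay.
On the curves, Pb = 138.875 - 0.3125x and Ps = 59.25 + 0.125x; the wedge Ps − Pb = 28 gives 59.25 + 0.125x − (138.875 - 0.3125x) = 28, so x' = 246.
Then Pb = 138.875 − 0.3125·246 = 62 and Ps = 59.25 + 0.125·246 = 90.

x' = 246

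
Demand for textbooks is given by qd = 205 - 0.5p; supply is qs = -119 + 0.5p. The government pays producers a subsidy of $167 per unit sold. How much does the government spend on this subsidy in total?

Pre-subsidy: 205 - 0.5p = -119 + 0.5p gives p* = 324, q* = 43.
With the subsidy, sellers receive ps = pb + 167 for each unit, where pb is the price buyers pay.
Supply in terms of pb becomes qs = -119 + 0.5(pb + 167) = -35.5 + 0.5pb. Setting this equal to demand: 205 - 0.5pb = -35.5 + 0.5pb, so pb = 240.5.
Sellers receive ps = 240.5 + 167 = 407.5; q' = 205 − 0.5·240.5 = 84.75.
Government outlay = subsidy × quantity = 167 × 84.75 = 14153.25.

Government cost = $14153.25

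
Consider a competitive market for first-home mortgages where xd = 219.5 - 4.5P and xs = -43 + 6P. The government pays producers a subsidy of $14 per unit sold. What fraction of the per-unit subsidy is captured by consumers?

Pre-subsidy: 219.5 - 4.5P = -43 + 6P gives P* = 25, x* = 107.
With the subsidy, sellers receive Ps = Pb + 14 for each unit, where Pb is the price buyers pay.
Supply in terms of Pb becomes xs = -43 + 6(Pb + 14) = 41 + 6Pb. Setting this equal to demand: 219.5 - 4.5Pb = 41 + 6Pb, so Pb = 17.
Sellers receive Ps = 17 + 14 = 31; x' = 219.5 − 4.5·17 = 143.
Buyers' price falls by P* − Pb = 25 − 17 = 8; sellers' price rises by Ps − P* = 31 − 25 = 6.
So consumers capture 8/14 = 4/7 of each unit of subsidy.

Consumer share = 4/7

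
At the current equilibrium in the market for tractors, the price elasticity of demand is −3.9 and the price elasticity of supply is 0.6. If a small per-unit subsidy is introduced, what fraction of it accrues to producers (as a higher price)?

Producer share = 13/15

For a small subsidy around the equilibrium, the benefit split depends on the relative slopes, which at a point are proportional to the elasticities.
Buyer share = εs/(εs + |εd|) = 0.6/(0.6 + 3.9) = 2/15; seller share = |εd|/(εs + |εd|) = 13/15.
So producers capture 13/15 of the subsidy.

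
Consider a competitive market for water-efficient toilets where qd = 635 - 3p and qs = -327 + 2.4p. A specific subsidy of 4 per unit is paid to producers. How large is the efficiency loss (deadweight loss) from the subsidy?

Pre-subsidy: 635 - 3p = -327 + 2.4p gives p* = 4810/27, q* = 905/9.
With the subsidy, sellers receive ps = pb + 4 for each unit, where pb is the price buyers pay.
Supply in terms of pb becomes qs = -327 + 2.4(pb + 4) = -317.4 + 2.4pb. Setting this equal to demand: 635 - 3pb = -317.4 + 2.4pb, so pb = 4762/27.
Sellers receive ps = 4762/27 + 4 = 4870/27; q' = 635 − 3·(4762/27) = 953/9.
The subsidy expands output by 953/9 − 905/9 = 16/3 past the efficient level; on those units the gap between marginal cost and willingness to pay runs from 0 up to 4.
DWL = ½ × 4 × 16/3 = 32/3.

Deadweight loss = 32/3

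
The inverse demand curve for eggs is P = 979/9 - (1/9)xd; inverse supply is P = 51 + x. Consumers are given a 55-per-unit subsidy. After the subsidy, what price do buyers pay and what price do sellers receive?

Pre-subsidy: 979/9 - (1/9)x = 51 + x gives x* = 52 and P* = 103.
With the rebate, buyers effectively pay Pb = Ps − 55, where Ps is the price sellers receive.
On the curves, Pb = 979/9 - (1/9)x and Ps = 51 + x; the wedge Ps − Pb = 55 gives 51 + x − (979/9 - (1/9)x) = 55, so x' = 101.5.
Then Pb = 979/9 − (1/9)·101.5 = 97.5 and Ps = 51 + 1·101.5 = 152.5.

Buyers pay 97.5; sellers receive 152.5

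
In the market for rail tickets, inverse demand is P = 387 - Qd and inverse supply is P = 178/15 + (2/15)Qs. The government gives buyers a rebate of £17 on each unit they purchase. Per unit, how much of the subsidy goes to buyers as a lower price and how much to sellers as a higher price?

Buyers gain £15 per unit; sellers gain £2 per unit

Pre-subsidy: 387 - Q = 178/15 + (2/15)Q gives Q* = 331 and P* = 56.
With the rebate, buyers effectively pay Pb = Ps − 17, where Ps is the price sellers receive.
On the curves, Pb = 387 - Q and Ps = 178/15 + (2/15)Q; the wedge Ps − Pb = 17 gives 178/15 + (2/15)Q − (387 - Q) = 17, so Q' = 346.
Then Pb = 387 − 1·346 = 41 and Ps = 178/15 + (2/15)·346 = 58.
Buyers' price falls by P* − Pb = 56 − 41 = 15; sellers' price rises by Ps − P* = 58 − 56 = 2.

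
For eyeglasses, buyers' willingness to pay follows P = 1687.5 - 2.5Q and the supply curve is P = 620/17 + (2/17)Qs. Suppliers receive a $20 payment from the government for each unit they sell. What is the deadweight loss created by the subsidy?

Pre-subsidy: 1687.5 - 2.5Q = 620/17 + (2/17)Q gives Q* = 56135/89 and P* = 9850/89.
With the subsidy, sellers receive Ps = Pb + 20 for each unit, where Pb is the price buyers pay.
On the curves, Pb = 1687.5 - 2.5Q and Ps = 620/17 + (2/17)Q; the wedge Ps − Pb = 20 gives 620/17 + (2/17)Q − (1687.5 - 2.5Q) = 20, so Q' = 56815/89.
Then Pb = 1687.5 − 2.5·(56815/89) = 8150/89 and Ps = 620/17 + (2/17)·(56815/89) = 9930/89.
The subsidy expands output by 56815/89 − 56135/89 = 680/89 past the efficient level; on those units the gap between marginal cost and willingness to pay runs from 0 up to 20.
DWL = ½ × 20 × 680/89 = 6800/89.

Deadweight loss = 6800/89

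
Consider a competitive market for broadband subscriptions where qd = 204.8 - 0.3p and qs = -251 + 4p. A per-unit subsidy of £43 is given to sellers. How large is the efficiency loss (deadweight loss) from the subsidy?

Pre-subsidy: 204.8 - 0.3p = -251 + 4p gives p* = 106, q* = 173.
With the subsidy, sellers receive ps = pb + 43 for each unit, where pb is the price buyers pay.
Supply in terms of pb becomes qs = -251 + 4(pb + 43) = -79 + 4pb. Setting this equal to demand: 204.8 - 0.3pb = -79 + 4pb, so pb = 66.
Sellers receive ps = 66 + 43 = 109; q' = 204.8 − 0.3·66 = 185.
The subsidy expands output by 185 − 173 = 12 past the efficient level; on those units the gap between marginal cost and willingness to pay runs from 0 up to 43.
DWL = ½ × 43 × 12 = 258.

Deadweight loss = £258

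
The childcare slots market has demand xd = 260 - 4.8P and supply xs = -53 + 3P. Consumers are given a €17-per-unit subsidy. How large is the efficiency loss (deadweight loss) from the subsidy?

Deadweight loss = 3468/13

Pre-subsidy: 260 - 4.8P = -53 + 3P gives P* = 1565/39, x* = 876/13.
With the rebate, buyers effectively pay Pb = Ps − 17, where Ps is the price sellers receive.
Demand in terms of Ps becomes xd = 260 − 4.8(Ps − 17) = 341.6 - 4.8Ps. Setting this equal to supply: 341.6 - 4.8Ps = -53 + 3Ps, so Ps = 1973/39.
Buyers pay Pb = 1973/39 − 17 = 1310/39; x' = -53 + 3·(1973/39) = 1284/13.
The subsidy expands output by 1284/13 − 876/13 = 408/13 past the efficient level; on those units the gap between marginal cost and willingness to pay runs from 0 up to 17.
DWL = ½ × 17 × 408/13 = 3468/13.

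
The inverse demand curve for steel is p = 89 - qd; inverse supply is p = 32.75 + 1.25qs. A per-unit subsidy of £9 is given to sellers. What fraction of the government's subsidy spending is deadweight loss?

DWL / government spending = 2/29

Pre-subsidy: 89 - q = 32.75 + 1.25q gives q* = 25 and p* = 64.
With the subsidy, sellers receive ps = pb + 9 for each unit, where pb is the price buyers pay.
On the curves, pb = 89 - q and ps = 32.75 + 1.25q; the wedge ps − pb = 9 gives 32.75 + 1.25q − (89 - q) = 9, so q' = 29.
Then pb = 89 − 1·29 = 60 and ps = 32.75 + 1.25·29 = 69.
ΔCS = ½(25 + 29)(64 − 60) = 108; ΔPS = ½(25 + 29)(69 − 64) = 135.
Government spending = 9 × 29 = 261.
DWL = ½ × 9 × (29 − 25) = 18; fraction = 18 / 261 = 2/29.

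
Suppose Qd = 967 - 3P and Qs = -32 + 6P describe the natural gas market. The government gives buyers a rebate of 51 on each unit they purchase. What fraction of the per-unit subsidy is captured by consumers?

Pre-subsidy: 967 - 3P = -32 + 6P gives P* = 111, Q* = 634.
With the rebate, buyers effectively pay Pb = Ps − 51, where Ps is the price sellers receive.
Demand in terms of Ps becomes Qd = 967 − 3(Ps − 51) = 1120 - 3Ps. Setting this equal to supply: 1120 - 3Ps = -32 + 6Ps, so Ps = 128.
Buyers pay Pb = 128 − 51 = 77; Q' = -32 + 6·128 = 736.
Buyers' price falls by P* − Pb = 111 − 77 = 34; sellers' price rises by Ps − P* = 128 − 111 = 17.
So consumers capture 34/51 = 2/3 of each unit of subsidy.

Consumer share = 2/3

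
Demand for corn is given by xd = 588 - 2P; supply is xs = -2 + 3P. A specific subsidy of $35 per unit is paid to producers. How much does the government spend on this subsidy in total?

Government cost = $13790

Pre-subsidy: 588 - 2P = -2 + 3P gives P* = 118, x* = 352.
With the subsidy, sellers receive Ps = Pb + 35 for each unit, where Pb is the price buyers pay.
Supply in terms of Pb becomes xs = -2 + 3(Pb + 35) = 103 + 3Pb. Setting this equal to demand: 588 - 2Pb = 103 + 3Pb, so Pb = 97.
Sellers receive Ps = 97 + 35 = 132; x' = 588 − 2·97 = 394.
Government outlay = subsidy × quantity = 35 × 394 = 13790.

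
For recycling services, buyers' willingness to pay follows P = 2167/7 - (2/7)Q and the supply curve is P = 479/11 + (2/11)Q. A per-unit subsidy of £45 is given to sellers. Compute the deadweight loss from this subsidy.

Pre-subsidy: 2167/7 - (2/7)Q = 479/11 + (2/11)Q gives Q* = 569 and P* = 147.
With the subsidy, sellers receive Ps = Pb + 45 for each unit, where Pb is the price buyers pay.
On the curves, Pb = 2167/7 - (2/7)Q and Ps = 479/11 + (2/11)Q; the wedge Ps − Pb = 45 gives 479/11 + (2/11)Q − (2167/7 - (2/7)Q) = 45, so Q' = 665.25.
Then Pb = 2167/7 − (2/7)·665.25 = 119.5 and Ps = 479/11 + (2/11)·665.25 = 164.5.
The subsidy expands output by 665.25 − 569 = 96.25 past the efficient level; on those units the gap between marginal cost and willingness to pay runs from 0 up to 45.
DWL = ½ × 45 × 96.25 = 2165.625.

Deadweight loss = £2165.625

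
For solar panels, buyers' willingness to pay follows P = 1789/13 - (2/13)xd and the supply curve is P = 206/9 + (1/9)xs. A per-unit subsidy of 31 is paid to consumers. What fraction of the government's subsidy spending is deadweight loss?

Pre-subsidy: 1789/13 - (2/13)x = 206/9 + (1/9)x gives x* = 433 and P* = 71.
With the rebate, buyers effectively pay Pb = Ps − 31, where Ps is the price sellers receive.
On the curves, Pb = 1789/13 - (2/13)x and Ps = 206/9 + (1/9)x; the wedge Ps − Pb = 31 gives 206/9 + (1/9)x − (1789/13 - (2/13)x) = 31, so x' = 550.
Then Pb = 1789/13 − (2/13)·550 = 53 and Ps = 206/9 + (1/9)·550 = 84.
ΔCS = ½(433 + 550)(71 − 53) = 8847; ΔPS = ½(433 + 550)(84 − 71) = 6389.5.
Government spending = 31 × 550 = 17050.
DWL = ½ × 31 × (550 − 433) = 1813.5; fraction = 1813.5 / 17050 = 117/1100.

DWL / government spending = 117/1100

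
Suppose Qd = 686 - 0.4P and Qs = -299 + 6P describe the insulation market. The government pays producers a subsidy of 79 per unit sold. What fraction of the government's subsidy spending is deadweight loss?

Pre-subsidy: 686 - 0.4P = -299 + 6P gives P* = 153.90625, Q* = 624.4375.
With the subsidy, sellers receive Ps = Pb + 79 for each unit, where Pb is the price buyers pay.
Supply in terms of Pb becomes Qs = -299 + 6(Pb + 79) = 175 + 6Pb. Setting this equal to demand: 686 - 0.4Pb = 175 + 6Pb, so Pb = 79.84375.
Sellers receive Ps = 79.84375 + 79 = 158.84375; Q' = 686 − 0.4·79.84375 = 654.0625.
ΔCS = ½(624.4375 + 654.0625)(153.90625 − 79.84375) = 47344.453125; ΔPS = ½(624.4375 + 654.0625)(158.84375 − 153.90625) = 3156.296875.
Government spending = 79 × 654.0625 = 51670.9375.
DWL = ½ × 79 × (654.0625 − 624.4375) = 1170.1875; fraction = 1170.1875 / 51670.9375 = 237/10465.

DWL / government spending = 237/10465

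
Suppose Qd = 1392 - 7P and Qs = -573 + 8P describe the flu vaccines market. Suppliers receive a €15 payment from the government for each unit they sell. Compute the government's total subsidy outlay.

Pre-subsidy: 1392 - 7P = -573 + 8P gives P* = 131, Q* = 475.
With the subsidy, sellers receive Ps = Pb + 15 for each unit, where Pb is the price buyers pay.
Supply in terms of Pb becomes Qs = -573 + 8(Pb + 15) = -453 + 8Pb. Setting this equal to demand: 1392 - 7Pb = -453 + 8Pb, so Pb = 123.
Sellers receive Ps = 123 + 15 = 138; Q' = 1392 − 7·123 = 531.
Government outlay = subsidy × quantity = 15 × 531 = 7965.

Government cost = €7965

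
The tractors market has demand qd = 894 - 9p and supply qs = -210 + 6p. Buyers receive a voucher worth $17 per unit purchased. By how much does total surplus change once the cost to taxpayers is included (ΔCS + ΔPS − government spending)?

Net change in total surplus = -$520.2

Pre-subsidy: 894 - 9p = -210 + 6p gives p* = 73.6, q* = 231.6.
With the rebate, buyers effectively pay pb = ps − 17, where ps is the price sellers receive.
Demand in terms of ps becomes qd = 894 − 9(ps − 17) = 1047 - 9ps. Setting this equal to supply: 1047 - 9ps = -210 + 6ps, so ps = 83.8.
Buyers pay pb = 83.8 − 17 = 66.8; q' = -210 + 6·83.8 = 292.8.
ΔCS = ½(231.6 + 292.8)(73.6 − 66.8) = 1782.96; ΔPS = ½(231.6 + 292.8)(83.8 − 73.6) = 2674.44.
Government spending = 17 × 292.8 = 4977.6.
Net change = 1782.96 + 2674.44 − 4977.6 = -520.2. The loss equals the DWL triangle ½·17·61.2.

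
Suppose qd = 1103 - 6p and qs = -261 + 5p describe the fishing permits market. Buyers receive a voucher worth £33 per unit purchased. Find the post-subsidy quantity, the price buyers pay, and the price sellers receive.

Pre-subsidy: 1103 - 6p = -261 + 5p gives p* = 124, q* = 359.
With the rebate, buyers effectively pay pb = ps − 33, where ps is the price sellers receive.
Demand in terms of ps becomes qd = 1103 − 6(ps − 33) = 1301 - 6ps. Setting this equal to supply: 1301 - 6ps = -261 + 5ps, so ps = 142.
Buyers pay pb = 142 − 33 = 109; q' = -261 + 5·142 = 449.

q' = 449; buyers pay £109; sellers receive £142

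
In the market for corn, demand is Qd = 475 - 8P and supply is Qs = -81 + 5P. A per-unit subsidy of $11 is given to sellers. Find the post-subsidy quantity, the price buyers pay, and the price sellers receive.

Q' = 2167/13; buyers pay 501/13; sellers receive 644/13

Pre-subsidy: 475 - 8P = -81 + 5P gives P* = 556/13, Q* = 1727/13.
With the subsidy, sellers receive Ps = Pb + 11 for each unit, where Pb is the price buyers pay.
Supply in terms of Pb becomes Qs = -81 + 5(Pb + 11) = -26 + 5Pb. Setting this equal to demand: 475 - 8Pb = -26 + 5Pb, so Pb = 501/13.
Sellers receive Ps = 501/13 + 11 = 644/13; Q' = 475 − 8·(501/13) = 2167/13.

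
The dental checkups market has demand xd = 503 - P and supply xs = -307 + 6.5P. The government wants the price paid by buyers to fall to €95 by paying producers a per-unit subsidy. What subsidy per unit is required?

At a buyer price of 95, quantity demanded is 503 − 1·95 = 408.
Sellers supply 408 only when they receive Ps with -307 + 6.5·Ps = 408, i.e. Ps = 110.
s = Ps − Pb = 110 − 95 = 15.

Required subsidy s = €15 per unit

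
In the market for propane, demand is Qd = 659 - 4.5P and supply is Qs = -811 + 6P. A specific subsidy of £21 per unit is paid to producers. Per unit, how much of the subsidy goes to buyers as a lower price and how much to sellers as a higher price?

Pre-subsidy: 659 - 4.5P = -811 + 6P gives P* = 140, Q* = 29.
With the subsidy, sellers receive Ps = Pb + 21 for each unit, where Pb is the price buyers pay.
Supply in terms of Pb becomes Qs = -811 + 6(Pb + 21) = -685 + 6Pb. Setting this equal to demand: 659 - 4.5Pb = -685 + 6Pb, so Pb = 128.
Sellers receive Ps = 128 + 21 = 149; Q' = 659 − 4.5·128 = 83.
Buyers' price falls by P* − Pb = 140 − 128 = 12; sellers' price rises by Ps − P* = 149 − 140 = 9.

Buyers gain £12 per unit; sellers gain £9 per unit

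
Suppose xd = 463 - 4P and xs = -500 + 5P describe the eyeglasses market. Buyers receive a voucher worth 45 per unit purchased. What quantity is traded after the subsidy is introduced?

Pre-subsidy: 463 - 4P = -500 + 5P gives P* = 107, x* = 35.
With the rebate, buyers effectively pay Pb = Ps − 45, where Ps is the price sellers receive.
Demand in terms of Ps becomes xd = 463 − 4(Ps − 45) = 643 - 4Ps. Setting this equal to supply: 643 - 4Ps = -500 + 5Ps, so Ps = 127.
Buyers pay Pb = 127 − 45 = 82; x' = -500 + 5·127 = 135.

x' = 135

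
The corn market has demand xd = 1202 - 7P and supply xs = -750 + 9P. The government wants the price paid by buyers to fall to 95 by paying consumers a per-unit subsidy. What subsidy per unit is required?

Required subsidy s = 48 per unit

At a buyer price of 95, quantity demanded is 1202 − 7·95 = 537.
Sellers supply 537 only when they receive Ps with -750 + 9·Ps = 537, i.e. Ps = 143.
s = Ps − Pb = 143 − 95 = 48.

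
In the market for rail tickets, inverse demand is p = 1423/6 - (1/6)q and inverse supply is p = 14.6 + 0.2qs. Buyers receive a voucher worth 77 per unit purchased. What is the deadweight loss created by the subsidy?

Pre-subsidy: 1423/6 - (1/6)q = 14.6 + 0.2q gives q* = 607 and p* = 136.
With the rebate, buyers effectively pay pb = ps − 77, where ps is the price sellers receive.
On the curves, pb = 1423/6 - (1/6)q and ps = 14.6 + 0.2q; the wedge ps − pb = 77 gives 14.6 + 0.2q − (1423/6 - (1/6)q) = 77, so q' = 817.
Then pb = 1423/6 − (1/6)·817 = 101 and ps = 14.6 + 0.2·817 = 178.
The subsidy expands output by 817 − 607 = 210 past the efficient level; on those units the gap between marginal cost and willingness to pay runs from 0 up to 77.
DWL = ½ × 77 × 210 = 8085.

Deadweight loss = 8085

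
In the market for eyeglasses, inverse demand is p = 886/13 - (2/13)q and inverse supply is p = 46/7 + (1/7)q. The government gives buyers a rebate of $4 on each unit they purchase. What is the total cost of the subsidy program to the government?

Government cost = 23872/27

Pre-subsidy: 886/13 - (2/13)q = 46/7 + (1/7)q gives q* = 1868/9 and p* = 326/9.
With the rebate, buyers effectively pay pb = ps − 4, where ps is the price sellers receive.
On the curves, pb = 886/13 - (2/13)q and ps = 46/7 + (1/7)q; the wedge ps − pb = 4 gives 46/7 + (1/7)q − (886/13 - (2/13)q) = 4, so q' = 5968/27.
Then pb = 886/13 − (2/13)·(5968/27) = 922/27 and ps = 46/7 + (1/7)·(5968/27) = 1030/27.
Government outlay = subsidy × quantity = 4 × 5968/27 = 23872/27.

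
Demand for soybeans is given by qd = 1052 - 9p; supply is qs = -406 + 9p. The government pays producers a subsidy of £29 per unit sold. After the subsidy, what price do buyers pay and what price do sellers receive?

Buyers pay £66.5; sellers receive £95.5

Pre-subsidy: 1052 - 9p = -406 + 9p gives p* = 81, q* = 323.
With the subsidy, sellers receive ps = pb + 29 for each unit, where pb is the price buyers pay.
Supply in terms of pb becomes qs = -406 + 9(pb + 29) = -145 + 9pb. Setting this equal to demand: 1052 - 9pb = -145 + 9pb, so pb = 66.5.
Sellers receive ps = 66.5 + 29 = 95.5; q' = 1052 − 9·66.5 = 453.5.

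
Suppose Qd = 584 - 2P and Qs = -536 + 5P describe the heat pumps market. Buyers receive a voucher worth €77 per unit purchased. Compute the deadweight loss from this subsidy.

Pre-subsidy: 584 - 2P = -536 + 5P gives P* = 160, Q* = 264.
With the rebate, buyers effectively pay Pb = Ps − 77, where Ps is the price sellers receive.
Demand in terms of Ps becomes Qd = 584 − 2(Ps − 77) = 738 - 2Ps. Setting this equal to supply: 738 - 2Ps = -536 + 5Ps, so Ps = 182.
Buyers pay Pb = 182 − 77 = 105; Q' = -536 + 5·182 = 374.
The subsidy expands output by 374 − 264 = 110 past the efficient level; on those units the gap between marginal cost and willingness to pay runs from 0 up to 77.
DWL = ½ × 77 × 110 = 4235.

Deadweight loss = €4235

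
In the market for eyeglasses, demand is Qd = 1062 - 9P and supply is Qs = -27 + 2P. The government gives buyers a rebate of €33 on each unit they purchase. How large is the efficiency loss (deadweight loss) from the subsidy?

Pre-subsidy: 1062 - 9P = -27 + 2P gives P* = 99, Q* = 171.
With the rebate, buyers effectively pay Pb = Ps − 33, where Ps is the price sellers receive.
Demand in terms of Ps becomes Qd = 1062 − 9(Ps − 33) = 1359 - 9Ps. Setting this equal to supply: 1359 - 9Ps = -27 + 2Ps, so Ps = 126.
Buyers pay Pb = 126 − 33 = 93; Q' = -27 + 2·126 = 225.
The subsidy expands output by 225 − 171 = 54 past the efficient level; on those units the gap between marginal cost and willingness to pay runs from 0 up to 33.
DWL = ½ × 33 × 54 = 891.

Deadweight loss = €891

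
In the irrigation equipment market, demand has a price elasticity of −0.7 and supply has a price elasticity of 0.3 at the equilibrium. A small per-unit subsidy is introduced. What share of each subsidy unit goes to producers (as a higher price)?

Producer share = 0.7

For a small subsidy around the equilibrium, the benefit split depends on the relative slopes, which at a point are proportional to the elasticities.
Buyer share = εs/(εs + |εd|) = 0.3/(0.3 + 0.7) = 0.3; seller share = |εd|/(εs + |εd|) = 0.7.
So producers capture 0.7 of the subsidy.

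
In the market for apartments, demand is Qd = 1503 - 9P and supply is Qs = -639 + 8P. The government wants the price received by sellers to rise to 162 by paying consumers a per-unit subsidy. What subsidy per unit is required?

At a seller price of 162, quantity supplied is -639 + 8·162 = 657.
Buyers absorb 657 only when they pay Pb with 1503 − 9·Pb = 657, i.e. Pb = 94.
s = Ps − Pb = 162 − 94 = 68.

Required subsidy s = 68 per unit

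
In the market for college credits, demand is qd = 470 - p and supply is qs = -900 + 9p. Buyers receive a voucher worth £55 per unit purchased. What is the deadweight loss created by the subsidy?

Deadweight loss = £1361.25

Pre-subsidy: 470 - p = -900 + 9p gives p* = 137, q* = 333.
With the rebate, buyers effectively pay pb = ps − 55, where ps is the price sellers receive.
Demand in terms of ps becomes qd = 470 − 1(ps − 55) = 525 - ps. Setting this equal to supply: 525 - ps = -900 + 9ps, so ps = 142.5.
Buyers pay pb = 142.5 − 55 = 87.5; q' = -900 + 9·142.5 = 382.5.
The subsidy expands output by 382.5 − 333 = 49.5 past the efficient level; on those units the gap between marginal cost and willingness to pay runs from 0 up to 55.
DWL = ½ × 55 × 49.5 = 1361.25.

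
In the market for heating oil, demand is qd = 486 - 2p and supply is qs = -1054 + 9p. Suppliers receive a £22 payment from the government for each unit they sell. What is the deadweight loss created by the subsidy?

Pre-subsidy: 486 - 2p = -1054 + 9p gives p* = 140, q* = 206.
With the subsidy, sellers receive ps = pb + 22 for each unit, where pb is the price buyers pay.
Supply in terms of pb becomes qs = -1054 + 9(pb + 22) = -856 + 9pb. Setting this equal to demand: 486 - 2pb = -856 + 9pb, so pb = 122.
Sellers receive ps = 122 + 22 = 144; q' = 486 − 2·122 = 242.
The subsidy expands output by 242 − 206 = 36 past the efficient level; on those units the gap between marginal cost and willingness to pay runs from 0 up to 22.
DWL = ½ × 22 × 36 = 396.

Deadweight loss = £396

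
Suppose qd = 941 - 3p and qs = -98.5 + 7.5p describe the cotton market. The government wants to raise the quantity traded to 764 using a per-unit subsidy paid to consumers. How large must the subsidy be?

Required subsidy s = 56 per unit

At q = 764, invert demand for the buyer price: pb = (941 − 764)/3 = 59; invert supply for the seller price: ps = (764 − (-98.5))/7.5 = 115.
The subsidy must fill the gap: s = ps − pb = 115 − 59 = 56.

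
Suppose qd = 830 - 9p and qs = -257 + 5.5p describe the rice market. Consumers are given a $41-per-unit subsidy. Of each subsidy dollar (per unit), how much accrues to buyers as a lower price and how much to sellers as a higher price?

Pre-subsidy: 830 - 9p = -257 + 5.5p gives p* = 2174/29, q* = 4504/29.
With the rebate, buyers effectively pay pb = ps − 41, where ps is the price sellers receive.
Demand in terms of ps becomes qd = 830 − 9(ps − 41) = 1199 - 9ps. Setting this equal to supply: 1199 - 9ps = -257 + 5.5ps, so ps = 2912/29.
Buyers pay pb = 2912/29 − 41 = 1723/29; q' = -257 + 5.5·(2912/29) = 8563/29.
Buyers' price falls by p* − pb = 2174/29 − 1723/29 = 451/29; sellers' price rises by ps − p* = 2912/29 − 2174/29 = 738/29.

Buyers gain 451/29 per unit; sellers gain 738/29 per unit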